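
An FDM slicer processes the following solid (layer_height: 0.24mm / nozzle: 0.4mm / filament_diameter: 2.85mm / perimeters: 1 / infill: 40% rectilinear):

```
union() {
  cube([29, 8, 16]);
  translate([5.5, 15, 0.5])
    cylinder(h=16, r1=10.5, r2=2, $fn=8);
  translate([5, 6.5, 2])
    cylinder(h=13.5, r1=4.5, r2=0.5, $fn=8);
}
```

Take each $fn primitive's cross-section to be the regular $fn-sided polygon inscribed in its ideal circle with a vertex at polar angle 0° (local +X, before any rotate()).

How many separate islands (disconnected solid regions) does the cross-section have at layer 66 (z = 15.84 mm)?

2

At z = 15.84 mm: the 29×8 cube contributes its full rectangle; the cone at (5.5, 15): at t=0.959 of its height the radius interpolates to r₁+(r₂−r₁)t = 2.351, giving a regular 8-gon of that circumradius; the cone at (5, 6.5) is not intersected at this z (z outside [2, 15.5]); Combining (union): the 2 present regions are separate (no shared area or edge), so areas and boundary lengths simply add and each stays a separate island — 2 connected regions. Overall, the cross-section has 2 separate islands. Island count = 2.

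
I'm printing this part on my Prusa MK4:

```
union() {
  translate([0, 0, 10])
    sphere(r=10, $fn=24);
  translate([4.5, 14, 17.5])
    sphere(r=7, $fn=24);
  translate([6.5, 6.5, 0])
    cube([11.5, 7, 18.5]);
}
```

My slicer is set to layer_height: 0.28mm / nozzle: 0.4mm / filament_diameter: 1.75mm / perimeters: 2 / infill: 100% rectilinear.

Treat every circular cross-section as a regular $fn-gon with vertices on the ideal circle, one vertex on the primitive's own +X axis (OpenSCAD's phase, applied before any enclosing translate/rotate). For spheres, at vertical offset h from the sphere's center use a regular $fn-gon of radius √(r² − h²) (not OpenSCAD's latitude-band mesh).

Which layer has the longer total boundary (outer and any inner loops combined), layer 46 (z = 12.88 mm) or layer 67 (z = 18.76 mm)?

layer 46 (z = 12.88 mm)

Layer 46 (z = 12.88): the r=10 sphere slices to a regular 24-gon of circumradius 9.576 (√(r²−h²) with h=2.88 from center) (perimeter = 2·24·9.576·sin(180°/24) = 60.00 mm); the sphere at (4.5, 14): section is a regular 24-gon, circumradius = √(r²−h²) = √(7²−4.62²) = 5.259 (perimeter = 2·24·5.259·sin(180°/24) = 32.95 mm); the cube at (6.5, 6.5) is present — its section is the full 11.5×7 rectangle (perimeter 37.00 mm); Taking the union: the regions partially overlap (shared area 9.84 mm²), so the edge portions inside another operand are dropped and the merged outline is re-measured after clipping — boundary (outer + 1 inner loop) = 112.87 mm. So its perimeter = 112.87 mm. Layer 67 (z = 18.76): the r=10 sphere slices to a regular 24-gon of circumradius 4.823 (√(r²−h²) with h=8.76 from center) (perimeter = 2·24·4.823·sin(180°/24) = 30.22 mm); the sphere at (4.5, 14): section is a regular 24-gon, circumradius = √(r²−h²) = √(7²−1.26²) = 6.886 (perimeter = 2·24·6.886·sin(180°/24) = 43.14 mm); the cube at (6.5, 6.5) is not intersected at this z (z outside [0, 18.5]); Merging all regions: the 2 present regions are separate (no shared area or edge), so areas and boundary lengths simply add and each stays a separate island — boundary = 73.36 mm. So its perimeter = 73.36 mm. Layer 46 is larger (112.87 vs 73.36 mm).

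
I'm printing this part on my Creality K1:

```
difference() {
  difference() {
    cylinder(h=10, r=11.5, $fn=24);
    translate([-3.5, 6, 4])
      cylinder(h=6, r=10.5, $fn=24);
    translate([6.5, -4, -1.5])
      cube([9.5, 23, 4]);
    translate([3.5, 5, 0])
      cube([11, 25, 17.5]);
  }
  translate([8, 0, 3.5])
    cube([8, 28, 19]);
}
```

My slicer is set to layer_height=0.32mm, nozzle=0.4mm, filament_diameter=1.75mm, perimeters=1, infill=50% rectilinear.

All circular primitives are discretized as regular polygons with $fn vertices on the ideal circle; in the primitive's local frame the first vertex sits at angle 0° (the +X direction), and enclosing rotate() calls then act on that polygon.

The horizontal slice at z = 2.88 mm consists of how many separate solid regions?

At z = 2.88 mm: the r=11.5 cylinder gives a regular 24-gon of circumradius 11.5 (constant along its height); the cylinder at (-3.5, 6) is not intersected at this z (z outside [4, 10]); the cube at (6.5, -4) does not reach this height (z outside [-1.5, 2.5]); the 11×25 cube at (3.5, 5) contributes its full rectangle; Taking the first minus the rest: starting from the r=11.5 cylinder, the 11×25 cube at (3.5, 5) partially overlaps it — only the 25.51 mm² overlap (of its 275.00 mm²) is removed, clipping the outline — 1 connected region; the cube at (8, 0) is absent (z outside [3.5, 22.5]); Subtracting the remaining from the first: none of the subtracted shapes is present at this height, so the result so far is unchanged — 1 connected region. The result has 1 disconnected region.

1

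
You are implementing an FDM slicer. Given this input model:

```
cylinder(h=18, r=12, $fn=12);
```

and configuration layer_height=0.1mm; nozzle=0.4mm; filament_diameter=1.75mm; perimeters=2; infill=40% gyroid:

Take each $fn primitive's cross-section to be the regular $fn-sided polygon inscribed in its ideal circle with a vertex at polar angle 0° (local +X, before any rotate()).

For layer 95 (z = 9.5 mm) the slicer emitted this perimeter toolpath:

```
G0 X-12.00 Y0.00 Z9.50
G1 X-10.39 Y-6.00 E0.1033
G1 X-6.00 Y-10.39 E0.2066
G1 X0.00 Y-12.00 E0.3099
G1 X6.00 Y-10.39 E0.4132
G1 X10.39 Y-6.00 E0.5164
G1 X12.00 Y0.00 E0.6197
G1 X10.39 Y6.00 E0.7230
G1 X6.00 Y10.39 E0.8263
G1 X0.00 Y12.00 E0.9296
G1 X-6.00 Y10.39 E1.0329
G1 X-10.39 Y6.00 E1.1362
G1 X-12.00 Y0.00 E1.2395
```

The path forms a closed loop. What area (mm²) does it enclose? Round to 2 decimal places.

Apply the shoelace formula to the sequence of (X, Y) vertices; enclosed area = 431.90 mm².

431.90 mm²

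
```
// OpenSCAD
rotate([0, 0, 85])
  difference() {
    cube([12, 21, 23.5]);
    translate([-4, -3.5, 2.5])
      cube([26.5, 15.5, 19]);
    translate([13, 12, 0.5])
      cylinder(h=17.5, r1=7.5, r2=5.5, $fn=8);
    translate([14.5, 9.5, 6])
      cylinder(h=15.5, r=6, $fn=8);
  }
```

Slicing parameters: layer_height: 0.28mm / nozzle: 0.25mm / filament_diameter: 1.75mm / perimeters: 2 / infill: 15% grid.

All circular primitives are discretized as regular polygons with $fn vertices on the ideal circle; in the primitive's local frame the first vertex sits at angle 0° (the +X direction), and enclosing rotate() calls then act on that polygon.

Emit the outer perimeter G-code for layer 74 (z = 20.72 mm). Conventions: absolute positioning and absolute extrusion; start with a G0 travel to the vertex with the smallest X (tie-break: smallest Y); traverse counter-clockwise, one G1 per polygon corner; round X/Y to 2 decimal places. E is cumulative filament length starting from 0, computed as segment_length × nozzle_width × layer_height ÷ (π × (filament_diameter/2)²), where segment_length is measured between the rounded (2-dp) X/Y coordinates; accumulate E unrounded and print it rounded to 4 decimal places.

G0 X-20.92 Y1.83 Z20.72
G1 X-11.95 Y1.05 E0.2620
G1 X-11.12 Y10.55 E0.5396
G1 X-12.80 Y11.42 E0.5946
G1 X-13.36 Y13.21 E0.6492
G1 X-19.87 Y13.78 E0.8394
G1 X-20.92 Y1.83 E1.1885

At z = 20.72 mm: the 12×21 cube contributes its full rectangle; the cube at (-4, -3.5) is present — its section is the full 26.5×15.5 rectangle; the cone at (13, 12) is not intersected at this z (z outside [0.5, 18]); the r=6 cylinder at (14.5, 9.5) contributes a regular 8-gon of circumradius 6; Subtracting the remaining from the first: starting from the 12×21 cube, the 26.5×15.5 cube at (-4, -3.5) partially overlaps it — only the 144.00 mm² overlap (of its 410.75 mm²) is removed, clipping the outline; the r=6 cylinder at (14.5, 9.5) partially overlaps it — only the 4.29 mm² overlap (of its 101.82 mm²) is removed, clipping the outline — 1 connected region; (rotated 85° about Z; rotation is an isometry so areas/perimeters/island counts are preserved). The outline is a single polygon with 6 vertices. Extrusion per mm of travel: 0.25 × 0.28 / (π × 0.875²) = 0.029103. Accumulating E over each segment gives final E = 1.1885.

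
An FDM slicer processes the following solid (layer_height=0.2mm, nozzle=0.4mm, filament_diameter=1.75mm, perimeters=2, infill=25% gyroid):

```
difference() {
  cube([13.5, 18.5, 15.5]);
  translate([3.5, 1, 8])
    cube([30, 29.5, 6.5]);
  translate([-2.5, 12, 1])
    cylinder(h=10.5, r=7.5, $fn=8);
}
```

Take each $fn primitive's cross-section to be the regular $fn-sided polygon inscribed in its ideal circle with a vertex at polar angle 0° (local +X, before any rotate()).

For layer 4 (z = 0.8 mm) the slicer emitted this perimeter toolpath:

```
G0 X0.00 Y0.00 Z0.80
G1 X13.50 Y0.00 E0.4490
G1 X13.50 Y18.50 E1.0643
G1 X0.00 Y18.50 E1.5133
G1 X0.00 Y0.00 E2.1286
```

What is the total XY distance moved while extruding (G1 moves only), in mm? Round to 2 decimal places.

Sum the Euclidean lengths of each G1 segment: total = 64.00 mm.

64.00 mm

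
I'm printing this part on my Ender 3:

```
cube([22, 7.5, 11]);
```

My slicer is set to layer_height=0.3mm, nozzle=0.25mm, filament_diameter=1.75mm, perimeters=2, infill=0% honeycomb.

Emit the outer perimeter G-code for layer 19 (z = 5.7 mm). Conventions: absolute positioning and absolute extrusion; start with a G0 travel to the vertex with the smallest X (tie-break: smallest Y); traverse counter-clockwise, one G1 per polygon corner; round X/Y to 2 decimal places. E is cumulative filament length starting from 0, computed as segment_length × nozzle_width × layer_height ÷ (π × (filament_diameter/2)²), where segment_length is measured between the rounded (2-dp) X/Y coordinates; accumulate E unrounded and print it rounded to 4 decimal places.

At z = 5.7 mm: the cube (footprint 22×7.5) is included at this height. The outline is a single polygon with 4 vertices. Extrusion per mm of travel: 0.25 × 0.3 / (π × 0.875²) = 0.031181. Accumulating E over each segment gives final E = 1.8397.

G0 X0.00 Y0.00 Z5.70
G1 X22.00 Y0.00 E0.6860
G1 X22.00 Y7.50 E0.9199
G1 X0.00 Y7.50 E1.6058
G1 X0.00 Y0.00 E1.8397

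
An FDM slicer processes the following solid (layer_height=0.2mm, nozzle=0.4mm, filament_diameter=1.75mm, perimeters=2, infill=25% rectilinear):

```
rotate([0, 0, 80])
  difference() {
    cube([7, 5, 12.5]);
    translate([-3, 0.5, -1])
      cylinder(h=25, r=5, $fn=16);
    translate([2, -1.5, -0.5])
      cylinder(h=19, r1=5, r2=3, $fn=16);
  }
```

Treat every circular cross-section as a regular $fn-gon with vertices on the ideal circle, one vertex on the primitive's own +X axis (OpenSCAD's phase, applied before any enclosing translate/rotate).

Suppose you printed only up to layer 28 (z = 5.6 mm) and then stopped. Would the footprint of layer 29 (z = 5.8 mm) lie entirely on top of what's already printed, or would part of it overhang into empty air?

entirely on top

Compare the two slices. At z = 5.6: the 7×5 cube contributes its full rectangle (area 35.00 mm²); the cylinder at (-3, 0.5): section is a regular 16-gon, circumradius r=5 (area = (16/2)·5.000²·sin(360°/16) = 76.54 mm²); the cone at (2, -1.5): at t=0.321 of its height the radius interpolates to r₁+(r₂−r₁)t = 4.358, giving a regular 16-gon of that circumradius (area = (16/2)·4.358²·sin(360°/16) = 58.14 mm²); After the difference (first − rest): starting from the 7×5 cube (35.00 mm²), the r=5 cylinder at (-3, 0.5) partially overlaps it — only the 6.28 mm² overlap (of its 76.54 mm²) is removed, clipping the outline; the cone at (2, -1.5) partially overlaps it — only the 8.81 mm² overlap (of its 58.14 mm²) is removed, clipping the outline — area = 19.91 mm²; (whole slice rotated 80° about Z — lengths, areas and connectivity unchanged). At z = 5.8: the cube (footprint 7×5) is included at this height (area 35.00 mm²); the r=5 cylinder at (-3, 0.5) gives a regular 16-gon of circumradius 5 (constant along its height) (area = (16/2)·5.000²·sin(360°/16) = 76.54 mm²); the cone at (2, -1.5) contributes a regular 16-gon of circumradius 4.337 (interpolated between r1=5 and r2=3 at t=0.332) (area = (16/2)·4.337²·sin(360°/16) = 57.58 mm²); Taking the first minus the rest: starting from the 7×5 cube (35.00 mm²), the r=5 cylinder at (-3, 0.5) partially overlaps it — only the 6.28 mm² overlap (of its 76.54 mm²) is removed, clipping the outline; the cone at (2, -1.5) partially overlaps it — only the 8.69 mm² overlap (of its 57.58 mm²) is removed, clipping the outline — area = 20.03 mm²; (whole slice rotated 80° about Z — lengths, areas and connectivity unchanged). Checking containment: the cross-section at z = 5.8 is a subset of the cross-section at z = 5.6.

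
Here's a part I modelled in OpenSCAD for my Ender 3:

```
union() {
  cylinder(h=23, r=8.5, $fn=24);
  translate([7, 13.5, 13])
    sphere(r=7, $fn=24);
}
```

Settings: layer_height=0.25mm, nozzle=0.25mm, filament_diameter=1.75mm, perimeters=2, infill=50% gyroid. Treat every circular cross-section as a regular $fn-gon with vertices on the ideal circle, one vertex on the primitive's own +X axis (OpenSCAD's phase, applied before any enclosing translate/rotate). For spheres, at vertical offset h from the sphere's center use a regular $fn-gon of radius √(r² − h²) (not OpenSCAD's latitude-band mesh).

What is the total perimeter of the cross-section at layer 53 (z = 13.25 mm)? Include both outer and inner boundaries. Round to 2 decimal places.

92.42 mm

At z = 13.25 mm: the r=8.5 cylinder contributes a regular 24-gon of circumradius 8.5 (perimeter = 2·24·8.500·sin(180°/24) = 53.25 mm); the r=7 sphere at (7, 13.5) slices to a regular 24-gon of circumradius 6.996 (√(r²−h²) with h=0.25 from center) (perimeter = 2·24·6.996·sin(180°/24) = 43.83 mm); Merging all regions: the regions partially overlap (shared area 0.32 mm²), so the edge portions inside another operand are dropped and the merged outline is re-measured after clipping — boundary = 92.42 mm. Overall, the cross-section is a single solid region. Total boundary length (outer) = 92.42 mm.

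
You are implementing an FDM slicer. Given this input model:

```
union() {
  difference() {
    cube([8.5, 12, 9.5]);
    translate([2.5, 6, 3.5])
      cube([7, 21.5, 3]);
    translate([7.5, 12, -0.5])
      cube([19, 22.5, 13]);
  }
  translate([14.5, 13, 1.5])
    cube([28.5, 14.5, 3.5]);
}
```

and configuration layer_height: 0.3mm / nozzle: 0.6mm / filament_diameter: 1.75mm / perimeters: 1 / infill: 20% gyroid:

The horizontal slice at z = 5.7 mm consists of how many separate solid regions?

1

At z = 5.7 mm: the cube is present — its section is the full 8.5×12 rectangle; the cube at (2.5, 6) (footprint 7×21.5) is included at this height; the 19×22.5 cube at (7.5, 12) contributes its full rectangle; After the difference (first − rest): starting from the 8.5×12 cube, the 7×21.5 cube at (2.5, 6) partially overlaps it — only the 36.00 mm² overlap (of its 150.50 mm²) is removed, clipping the outline; the 19×22.5 cube at (7.5, 12) misses the remaining region (no effect) — 1 connected region; the cube at (14.5, 13) does not reach this height (z outside [1.5, 5]); Taking the union: only that combined region is present, so the union is just that shape — 1 connected region. The result has 1 disconnected region.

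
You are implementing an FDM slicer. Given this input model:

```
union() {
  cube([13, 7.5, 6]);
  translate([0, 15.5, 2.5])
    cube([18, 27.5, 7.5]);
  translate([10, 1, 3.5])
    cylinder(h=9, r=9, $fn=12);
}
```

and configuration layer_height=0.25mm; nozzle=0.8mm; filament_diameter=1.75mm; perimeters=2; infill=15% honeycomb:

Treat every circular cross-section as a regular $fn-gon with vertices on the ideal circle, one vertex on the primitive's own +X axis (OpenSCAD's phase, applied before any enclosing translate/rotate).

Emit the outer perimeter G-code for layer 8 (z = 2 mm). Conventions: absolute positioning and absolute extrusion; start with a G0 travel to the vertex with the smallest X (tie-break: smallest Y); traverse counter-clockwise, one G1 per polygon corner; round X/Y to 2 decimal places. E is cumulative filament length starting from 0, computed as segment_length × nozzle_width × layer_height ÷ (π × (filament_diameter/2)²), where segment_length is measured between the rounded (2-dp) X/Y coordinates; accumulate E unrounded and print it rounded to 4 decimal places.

G0 X0.00 Y0.00 Z2.00
G1 X13.00 Y0.00 E1.0810
G1 X13.00 Y7.50 E1.7046
G1 X0.00 Y7.50 E2.7855
G1 X0.00 Y0.00 E3.4092

At z = 2 mm: the 13×7.5 cube contributes its full rectangle; the cube at (0, 15.5) is not intersected at this z (z outside [2.5, 10]); the cylinder at (10, 1) is not intersected at this z (z outside [3.5, 12.5]); Merging all regions: only the 13×7.5 cube is present, so the union is just that shape — 1 connected region. The outline is a single polygon with 4 vertices. Extrusion per mm of travel: 0.8 × 0.25 / (π × 0.875²) = 0.083150. Accumulating E over each segment gives final E = 3.4092.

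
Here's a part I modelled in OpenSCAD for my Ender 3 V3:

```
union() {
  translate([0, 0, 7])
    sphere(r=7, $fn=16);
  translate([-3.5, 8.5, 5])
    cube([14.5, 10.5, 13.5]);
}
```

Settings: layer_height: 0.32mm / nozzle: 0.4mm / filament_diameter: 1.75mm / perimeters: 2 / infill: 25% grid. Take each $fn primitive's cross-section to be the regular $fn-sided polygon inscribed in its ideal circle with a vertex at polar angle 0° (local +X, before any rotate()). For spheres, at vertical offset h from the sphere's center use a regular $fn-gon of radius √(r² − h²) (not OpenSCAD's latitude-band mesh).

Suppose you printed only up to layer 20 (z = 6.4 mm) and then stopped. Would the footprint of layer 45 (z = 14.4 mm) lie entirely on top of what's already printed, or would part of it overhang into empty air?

Compare the two slices. At z = 6.4: the r=7 sphere slices to a regular 16-gon of circumradius 6.974 (√(r²−h²) with h=0.6 from center) (area = (16/2)·6.974²·sin(360°/16) = 148.91 mm²); the 14.5×10.5 cube at (-3.5, 8.5) contributes its full rectangle (area 152.25 mm²); Taking the union: the 2 present regions are separate (no shared area or edge), so areas and boundary lengths simply add and each stays a separate island — area = 301.16 mm². At z = 14.4: the sphere is not intersected at this z (|z−center|=7.400 > r=7); the cube at (-3.5, 8.5) (footprint 14.5×10.5) is included at this height (area 152.25 mm²); Taking the union: only the 14.5×10.5 cube at (-3.5, 8.5) is present, so the union is just that shape — area = 152.25 mm². Checking containment: the cross-section at z = 14.4 is a subset of the cross-section at z = 6.4.

entirely on top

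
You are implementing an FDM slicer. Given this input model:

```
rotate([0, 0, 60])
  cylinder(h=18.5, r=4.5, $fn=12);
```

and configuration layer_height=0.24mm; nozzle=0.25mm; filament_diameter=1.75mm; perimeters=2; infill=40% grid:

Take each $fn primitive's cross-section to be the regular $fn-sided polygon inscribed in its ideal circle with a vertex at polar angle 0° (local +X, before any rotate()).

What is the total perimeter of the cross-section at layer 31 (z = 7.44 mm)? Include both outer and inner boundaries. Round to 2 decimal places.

At z = 7.44 mm: the r=4.5 cylinder contributes a regular 12-gon of circumradius 4.5 (perimeter = 2·12·4.500·sin(180°/12) = 27.95 mm); (rotated 60° about Z; rotation is an isometry so areas/perimeters/island counts are preserved). Overall, the cross-section is a single solid region. Total boundary length (outer) = 27.95 mm.

27.95 mm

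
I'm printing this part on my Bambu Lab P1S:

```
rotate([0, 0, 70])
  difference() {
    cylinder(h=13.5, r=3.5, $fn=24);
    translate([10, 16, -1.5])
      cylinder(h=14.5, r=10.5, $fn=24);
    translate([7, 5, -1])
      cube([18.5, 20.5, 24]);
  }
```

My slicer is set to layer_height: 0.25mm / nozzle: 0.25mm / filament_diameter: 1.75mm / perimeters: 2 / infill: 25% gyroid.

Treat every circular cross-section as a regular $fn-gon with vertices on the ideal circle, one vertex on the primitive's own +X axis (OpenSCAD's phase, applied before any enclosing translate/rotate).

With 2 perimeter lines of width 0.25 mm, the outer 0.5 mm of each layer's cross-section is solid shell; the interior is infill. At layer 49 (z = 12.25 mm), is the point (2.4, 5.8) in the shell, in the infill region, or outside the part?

At z = 12.25 mm: the r=3.5 cylinder contributes a regular 24-gon of circumradius 3.5; the r=10.5 cylinder at (10, 16) contributes a regular 24-gon of circumradius 10.5; the 18.5×20.5 cube at (7, 5) contributes its full rectangle; Taking the first minus the rest: starting from the r=3.5 cylinder, the r=10.5 cylinder at (10, 16) misses the remaining region (no effect); the 18.5×20.5 cube at (7, 5) misses the remaining region (no effect) — 1 connected region; (rotated 70° about Z; rotation is an isometry so areas/perimeters/island counts are preserved). Overall, the cross-section is a single solid region. Undo the 70° rotation: the query point maps to (6.271, -0.272) in the un-rotated model frame. The nearest boundary edge runs (3.38, 0.91)→(3.50, 0.00); distance from the point to it = 2.78 mm. The point is not inside any of the regions above, so it lies outside the cross-section (2.78 mm from the nearest boundary).

outside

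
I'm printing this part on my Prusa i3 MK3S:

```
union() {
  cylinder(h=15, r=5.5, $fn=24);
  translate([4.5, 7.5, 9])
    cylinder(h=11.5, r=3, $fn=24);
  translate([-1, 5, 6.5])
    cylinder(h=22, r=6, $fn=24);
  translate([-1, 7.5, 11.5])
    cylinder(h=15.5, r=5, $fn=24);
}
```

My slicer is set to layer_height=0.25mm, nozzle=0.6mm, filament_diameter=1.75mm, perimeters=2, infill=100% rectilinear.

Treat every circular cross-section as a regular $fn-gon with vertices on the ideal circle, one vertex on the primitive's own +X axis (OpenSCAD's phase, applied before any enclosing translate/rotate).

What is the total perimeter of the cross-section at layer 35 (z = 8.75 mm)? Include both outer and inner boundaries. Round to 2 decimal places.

At z = 8.75 mm: the r=5.5 cylinder contributes a regular 24-gon of circumradius 5.5 (perimeter = 2·24·5.500·sin(180°/24) = 34.46 mm); the cylinder at (4.5, 7.5) is absent (z outside [9, 20.5]); the r=6 cylinder at (-1, 5) gives a regular 24-gon of circumradius 6 (constant along its height) (perimeter = 2·24·6.000·sin(180°/24) = 37.59 mm); the cylinder at (-1, 7.5) is absent (z outside [11.5, 27]); Merging all regions: the regions partially overlap (shared area 46.27 mm²), so the edge portions inside another operand are dropped and the merged outline is re-measured after clipping — boundary = 46.67 mm. Overall, the cross-section is a single solid region. Total boundary length (outer) = 46.67 mm.

46.67 mm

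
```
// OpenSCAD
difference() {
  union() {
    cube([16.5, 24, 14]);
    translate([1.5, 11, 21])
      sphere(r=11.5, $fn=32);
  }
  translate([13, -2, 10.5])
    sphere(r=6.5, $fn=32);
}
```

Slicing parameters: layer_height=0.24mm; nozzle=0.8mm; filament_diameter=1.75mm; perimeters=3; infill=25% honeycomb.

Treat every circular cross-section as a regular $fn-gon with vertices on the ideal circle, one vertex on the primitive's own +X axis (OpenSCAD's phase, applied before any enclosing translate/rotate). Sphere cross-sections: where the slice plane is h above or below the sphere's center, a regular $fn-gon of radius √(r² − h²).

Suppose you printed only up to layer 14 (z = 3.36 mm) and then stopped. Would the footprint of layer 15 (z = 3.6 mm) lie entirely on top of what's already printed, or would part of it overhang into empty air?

entirely on top

Compare the two slices. At z = 3.36: the 16.5×24 cube contributes its full rectangle (area 396.00 mm²); the sphere at (1.5, 11) is absent (|z−center|=17.640 > r=11.5); Combining (union): only the 16.5×24 cube is present, so the union is just that shape — area = 396.00 mm²; the sphere at (13, -2) is not intersected at this z (|z−center|=7.140 > r=6.5); Taking the first minus the rest: none of the subtracted shapes is present at this height, so that combined region is unchanged — area = 396.00 mm². At z = 3.6: the 16.5×24 cube contributes its full rectangle (area 396.00 mm²); the sphere at (1.5, 11) does not reach this height (|z−center|=17.400 > r=11.5); Taking the union: only the 16.5×24 cube is present, so the union is just that shape — area = 396.00 mm²; the sphere at (13, -2) does not reach this height (|z−center|=6.900 > r=6.5); After the difference (first − rest): none of the subtracted shapes is present at this height, so the result so far is unchanged — area = 396.00 mm². Checking containment: the cross-section at z = 3.6 is a subset of the cross-section at z = 3.36.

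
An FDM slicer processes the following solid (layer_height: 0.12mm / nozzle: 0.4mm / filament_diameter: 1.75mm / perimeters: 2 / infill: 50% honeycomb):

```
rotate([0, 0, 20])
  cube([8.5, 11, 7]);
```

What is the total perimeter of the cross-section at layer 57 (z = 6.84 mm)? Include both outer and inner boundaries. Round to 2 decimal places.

39.00 mm

At z = 6.84 mm: the cube is present — its section is the full 8.5×11 rectangle (perimeter 39.00 mm); (rotated 20° about Z; rotation is an isometry so areas/perimeters/island counts are preserved). Overall, the cross-section is a single solid region. Total boundary length (outer) = 39.00 mm.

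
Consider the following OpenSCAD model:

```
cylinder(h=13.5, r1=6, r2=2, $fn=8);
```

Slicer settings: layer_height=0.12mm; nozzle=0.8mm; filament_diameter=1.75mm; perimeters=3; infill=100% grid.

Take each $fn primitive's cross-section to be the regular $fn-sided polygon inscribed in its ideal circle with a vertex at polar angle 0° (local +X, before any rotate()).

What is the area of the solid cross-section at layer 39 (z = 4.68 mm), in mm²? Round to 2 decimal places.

At z = 4.68 mm: the cone contributes a regular 8-gon of circumradius 4.613 (interpolated between r1=6 and r2=2 at t=0.347) (area = (8/2)·4.613²·sin(360°/8) = 60.20 mm²). Overall, the cross-section is a single solid region. Net area = 60.20 mm².

60.20 mm²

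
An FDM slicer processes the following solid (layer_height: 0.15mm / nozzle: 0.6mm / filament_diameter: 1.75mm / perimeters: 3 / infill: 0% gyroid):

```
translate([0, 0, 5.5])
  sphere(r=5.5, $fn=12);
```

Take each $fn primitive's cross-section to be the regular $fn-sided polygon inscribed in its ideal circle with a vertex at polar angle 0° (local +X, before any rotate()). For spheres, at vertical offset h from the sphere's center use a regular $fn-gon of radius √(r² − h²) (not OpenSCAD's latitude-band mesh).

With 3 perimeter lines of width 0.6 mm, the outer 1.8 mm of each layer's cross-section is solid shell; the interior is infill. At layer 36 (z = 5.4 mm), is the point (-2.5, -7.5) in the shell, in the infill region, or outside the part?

At z = 5.4 mm: the r=5.5 sphere slices to a regular 12-gon of circumradius 5.499 (√(r²−h²) with h=0.1 from center). Overall, the cross-section is a single solid region. The nearest boundary edge runs (-2.75, -4.76)→(-0.00, -5.50); distance from the point to it = 2.58 mm. The point is not inside any of the regions above, so it lies outside the cross-section (2.58 mm from the nearest boundary).

outside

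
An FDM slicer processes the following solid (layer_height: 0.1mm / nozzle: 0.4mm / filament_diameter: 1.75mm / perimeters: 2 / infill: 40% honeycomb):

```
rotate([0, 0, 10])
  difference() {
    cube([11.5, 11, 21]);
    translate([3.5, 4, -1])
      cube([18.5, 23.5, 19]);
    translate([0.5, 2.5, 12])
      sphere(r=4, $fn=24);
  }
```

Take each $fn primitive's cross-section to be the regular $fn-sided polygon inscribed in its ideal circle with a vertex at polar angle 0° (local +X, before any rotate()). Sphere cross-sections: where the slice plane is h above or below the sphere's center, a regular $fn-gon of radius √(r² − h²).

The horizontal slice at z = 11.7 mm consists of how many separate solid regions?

At z = 11.7 mm: the cube is present — its section is the full 11.5×11 rectangle; the 18.5×23.5 cube at (3.5, 4) contributes its full rectangle; the r=4 sphere at (0.5, 2.5) contributes a regular 24-gon of circumradius √(4²−0.3²) = 3.989; After the difference (first − rest): starting from the 11.5×11 cube, the 18.5×23.5 cube at (3.5, 4) partially overlaps it — only the 56.00 mm² overlap (of its 434.75 mm²) is removed, clipping the outline; the r=4 sphere at (0.5, 2.5) partially overlaps it — only the 24.38 mm² overlap (of its 49.41 mm²) is removed, clipping the outline — 2 connected regions; (rotated 10° about Z; rotation is an isometry so areas/perimeters/island counts are preserved). The result has 2 disconnected regions.

2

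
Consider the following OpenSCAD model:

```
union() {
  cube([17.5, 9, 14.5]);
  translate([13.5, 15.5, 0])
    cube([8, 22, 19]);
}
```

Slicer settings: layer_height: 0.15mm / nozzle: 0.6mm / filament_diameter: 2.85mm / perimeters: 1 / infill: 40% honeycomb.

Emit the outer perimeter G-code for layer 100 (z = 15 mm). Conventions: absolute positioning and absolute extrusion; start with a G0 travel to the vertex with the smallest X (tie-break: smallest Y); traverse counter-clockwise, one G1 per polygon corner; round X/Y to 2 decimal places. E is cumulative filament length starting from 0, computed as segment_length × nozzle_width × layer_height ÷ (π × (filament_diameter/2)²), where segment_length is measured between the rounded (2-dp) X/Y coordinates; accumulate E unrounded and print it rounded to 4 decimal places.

At z = 15 mm: the cube is not intersected at this z (z outside [0, 14.5]); the cube at (13.5, 15.5) (footprint 8×22) is included at this height; Taking the union: only the 8×22 cube at (13.5, 15.5) is present, so the union is just that shape — 1 connected region. The outline is a single polygon with 4 vertices. Extrusion per mm of travel: 0.6 × 0.15 / (π × 1.425²) = 0.014108. Accumulating E over each segment gives final E = 0.8465.

G0 X13.50 Y15.50 Z15.00
G1 X21.50 Y15.50 E0.1129
G1 X21.50 Y37.50 E0.4232
G1 X13.50 Y37.50 E0.5361
G1 X13.50 Y15.50 E0.8465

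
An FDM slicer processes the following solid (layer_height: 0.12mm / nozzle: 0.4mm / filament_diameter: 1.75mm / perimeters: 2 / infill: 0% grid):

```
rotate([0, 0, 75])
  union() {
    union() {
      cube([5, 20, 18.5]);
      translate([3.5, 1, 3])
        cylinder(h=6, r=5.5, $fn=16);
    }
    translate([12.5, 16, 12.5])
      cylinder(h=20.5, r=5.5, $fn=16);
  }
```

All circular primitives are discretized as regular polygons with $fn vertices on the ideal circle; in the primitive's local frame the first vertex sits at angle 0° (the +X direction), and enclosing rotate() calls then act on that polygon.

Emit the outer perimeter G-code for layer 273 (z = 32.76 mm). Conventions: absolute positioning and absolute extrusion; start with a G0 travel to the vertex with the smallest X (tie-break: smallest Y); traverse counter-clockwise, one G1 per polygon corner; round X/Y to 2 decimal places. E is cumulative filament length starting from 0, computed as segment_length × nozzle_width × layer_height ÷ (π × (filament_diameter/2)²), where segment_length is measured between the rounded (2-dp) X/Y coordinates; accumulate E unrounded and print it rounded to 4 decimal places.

G0 X-17.67 Y15.50 Z32.76
G1 X-16.98 Y13.47 E0.0428
G1 X-15.57 Y11.85 E0.0856
G1 X-13.64 Y10.90 E0.1286
G1 X-11.50 Y10.76 E0.1714
G1 X-9.47 Y11.45 E0.2142
G1 X-7.86 Y12.87 E0.2570
G1 X-6.91 Y14.79 E0.2997
G1 X-6.77 Y16.93 E0.3425
G1 X-7.46 Y18.97 E0.3855
G1 X-8.87 Y20.58 E0.4282
G1 X-10.80 Y21.53 E0.4712
G1 X-12.94 Y21.67 E0.5140
G1 X-14.97 Y20.98 E0.5567
G1 X-16.58 Y19.56 E0.5996
G1 X-17.53 Y17.64 E0.6423
G1 X-17.67 Y15.50 E0.6851

At z = 32.76 mm: the cube is absent (z outside [0, 18.5]); the cylinder at (3.5, 1) does not reach this height (z outside [3, 9]); Taking the union: nothing is present at this height; the r=5.5 cylinder at (12.5, 16) gives a regular 16-gon of circumradius 5.5 (constant along its height); Merging all regions: only the r=5.5 cylinder at (12.5, 16) is present, so the union is just that shape — 1 connected region; (whole slice rotated 75° about Z — lengths, areas and connectivity unchanged). The outline is a single polygon with 16 vertices. Extrusion per mm of travel: 0.4 × 0.12 / (π × 0.875²) = 0.019956. Accumulating E over each segment gives final E = 0.6851.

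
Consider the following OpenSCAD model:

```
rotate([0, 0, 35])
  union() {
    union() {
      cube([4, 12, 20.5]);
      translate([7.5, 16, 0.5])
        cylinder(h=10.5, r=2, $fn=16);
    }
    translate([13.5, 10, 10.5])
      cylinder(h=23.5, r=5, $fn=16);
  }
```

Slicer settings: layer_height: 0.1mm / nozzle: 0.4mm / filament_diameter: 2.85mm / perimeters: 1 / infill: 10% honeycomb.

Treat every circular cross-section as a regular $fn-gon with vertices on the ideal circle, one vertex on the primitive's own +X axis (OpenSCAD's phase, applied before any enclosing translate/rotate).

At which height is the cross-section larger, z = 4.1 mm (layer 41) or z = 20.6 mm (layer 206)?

layer 206 (z = 20.6 mm)

Layer 41 (z = 4.1): the cube (footprint 4×12) is included at this height (area 48.00 mm²); the cylinder at (7.5, 16): section is a regular 16-gon, circumradius r=2 (area = (16/2)·2.000²·sin(360°/16) = 12.25 mm²); Taking the union: the 2 present regions are separate (no shared area or edge), so areas and boundary lengths simply add and each stays a separate island — area = 60.25 mm²; the cylinder at (13.5, 10) is not intersected at this z (z outside [10.5, 34]); Taking the union: only that combined region is present, so the union is just that shape — area = 60.25 mm²; (whole slice rotated 35° about Z — lengths, areas and connectivity unchanged). So its area = 60.25 mm². Layer 206 (z = 20.6): the cube is absent (z outside [0, 20.5]); the cylinder at (7.5, 16) does not reach this height (z outside [0.5, 11]); Combining (union): nothing is present at this height; the r=5 cylinder at (13.5, 10) gives a regular 16-gon of circumradius 5 (constant along its height) (area = (16/2)·5.000²·sin(360°/16) = 76.54 mm²); Merging all regions: only the r=5 cylinder at (13.5, 10) is present, so the union is just that shape — area = 76.54 mm²; (whole slice rotated 35° about Z — lengths, areas and connectivity unchanged). So its area = 76.54 mm². Layer 206 is larger (76.54 vs 60.25 mm²).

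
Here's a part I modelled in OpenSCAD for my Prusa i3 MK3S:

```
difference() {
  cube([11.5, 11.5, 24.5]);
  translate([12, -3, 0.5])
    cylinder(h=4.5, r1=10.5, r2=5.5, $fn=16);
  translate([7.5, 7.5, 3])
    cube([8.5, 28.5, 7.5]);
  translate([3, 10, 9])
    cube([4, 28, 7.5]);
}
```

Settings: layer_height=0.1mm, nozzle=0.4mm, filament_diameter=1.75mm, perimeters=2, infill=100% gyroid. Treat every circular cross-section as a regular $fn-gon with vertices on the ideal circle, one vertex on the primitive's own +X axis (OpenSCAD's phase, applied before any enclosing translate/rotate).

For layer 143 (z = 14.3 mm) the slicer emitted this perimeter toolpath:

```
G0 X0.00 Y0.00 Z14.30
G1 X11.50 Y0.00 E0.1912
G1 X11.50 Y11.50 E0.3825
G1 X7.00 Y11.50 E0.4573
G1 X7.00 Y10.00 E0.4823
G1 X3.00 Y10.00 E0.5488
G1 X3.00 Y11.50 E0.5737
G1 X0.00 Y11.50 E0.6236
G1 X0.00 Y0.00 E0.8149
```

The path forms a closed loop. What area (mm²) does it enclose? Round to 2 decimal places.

Apply the shoelace formula to the sequence of (X, Y) vertices; enclosed area = 126.25 mm².

126.25 mm²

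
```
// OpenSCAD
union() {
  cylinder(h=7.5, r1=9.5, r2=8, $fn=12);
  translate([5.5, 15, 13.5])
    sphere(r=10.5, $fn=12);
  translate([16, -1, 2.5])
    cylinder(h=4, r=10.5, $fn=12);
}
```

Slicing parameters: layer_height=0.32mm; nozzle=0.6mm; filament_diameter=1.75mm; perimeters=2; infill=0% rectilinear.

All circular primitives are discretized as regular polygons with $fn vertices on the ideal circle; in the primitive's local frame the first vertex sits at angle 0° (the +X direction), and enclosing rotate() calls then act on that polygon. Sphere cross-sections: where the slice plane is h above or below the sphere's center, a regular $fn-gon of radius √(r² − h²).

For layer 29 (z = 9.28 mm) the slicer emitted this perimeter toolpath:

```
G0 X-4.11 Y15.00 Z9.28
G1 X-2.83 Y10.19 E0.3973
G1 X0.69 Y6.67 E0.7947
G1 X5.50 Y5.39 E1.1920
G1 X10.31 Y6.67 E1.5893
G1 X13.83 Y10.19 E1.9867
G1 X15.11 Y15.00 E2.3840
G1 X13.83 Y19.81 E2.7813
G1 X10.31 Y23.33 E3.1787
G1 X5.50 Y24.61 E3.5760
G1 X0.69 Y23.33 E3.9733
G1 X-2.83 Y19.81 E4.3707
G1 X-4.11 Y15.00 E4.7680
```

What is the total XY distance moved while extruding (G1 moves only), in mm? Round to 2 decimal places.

59.73 mm

Sum the Euclidean lengths of each G1 segment: total = 59.73 mm.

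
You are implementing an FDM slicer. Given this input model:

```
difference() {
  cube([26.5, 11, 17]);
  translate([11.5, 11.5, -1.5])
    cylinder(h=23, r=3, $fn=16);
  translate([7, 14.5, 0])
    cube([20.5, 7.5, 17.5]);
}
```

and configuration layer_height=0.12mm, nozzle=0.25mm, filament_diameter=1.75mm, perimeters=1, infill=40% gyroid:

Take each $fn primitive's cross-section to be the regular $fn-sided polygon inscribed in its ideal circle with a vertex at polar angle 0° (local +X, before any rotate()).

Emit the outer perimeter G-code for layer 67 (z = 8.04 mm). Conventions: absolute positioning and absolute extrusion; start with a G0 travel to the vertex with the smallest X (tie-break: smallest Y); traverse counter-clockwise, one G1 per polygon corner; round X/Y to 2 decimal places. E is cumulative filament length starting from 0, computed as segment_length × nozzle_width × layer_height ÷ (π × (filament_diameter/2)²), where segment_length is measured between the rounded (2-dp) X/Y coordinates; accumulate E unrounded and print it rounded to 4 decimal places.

G0 X0.00 Y0.00 Z8.04
G1 X26.50 Y0.00 E0.3305
G1 X26.50 Y11.00 E0.4677
G1 X14.40 Y11.00 E0.6186
G1 X14.27 Y10.35 E0.6269
G1 X13.62 Y9.38 E0.6415
G1 X12.65 Y8.73 E0.6560
G1 X11.50 Y8.50 E0.6707
G1 X10.35 Y8.73 E0.6853
G1 X9.38 Y9.38 E0.6999
G1 X8.73 Y10.35 E0.7144
G1 X8.60 Y11.00 E0.7227
G1 X0.00 Y11.00 E0.8299
G1 X0.00 Y0.00 E0.9671

At z = 8.04 mm: the cube (footprint 26.5×11) is included at this height; the r=3 cylinder at (11.5, 11.5) contributes a regular 16-gon of circumradius 3; the 20.5×7.5 cube at (7, 14.5) contributes its full rectangle; Taking the first minus the rest: starting from the 26.5×11 cube, the r=3 cylinder at (11.5, 11.5) partially overlaps it — only the 10.83 mm² overlap (of its 27.55 mm²) is removed, clipping the outline; the 20.5×7.5 cube at (7, 14.5) misses the remaining region (no effect) — 1 connected region. The outline is a single polygon with 13 vertices. Extrusion per mm of travel: 0.25 × 0.12 / (π × 0.875²) = 0.012473. Accumulating E over each segment gives final E = 0.9671.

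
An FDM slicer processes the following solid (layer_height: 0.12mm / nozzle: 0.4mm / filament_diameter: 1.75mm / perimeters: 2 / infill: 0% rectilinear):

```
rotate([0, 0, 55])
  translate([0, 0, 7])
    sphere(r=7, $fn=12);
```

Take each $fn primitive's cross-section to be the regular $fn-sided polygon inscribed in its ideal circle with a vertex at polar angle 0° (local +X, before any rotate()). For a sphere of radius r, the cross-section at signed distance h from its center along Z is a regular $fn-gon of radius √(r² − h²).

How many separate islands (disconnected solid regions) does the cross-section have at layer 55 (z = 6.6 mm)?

At z = 6.6 mm: the sphere: section is a regular 12-gon, circumradius = √(r²−h²) = √(7²−0.4²) = 6.989; (rotated 55° about Z; rotation is an isometry so areas/perimeters/island counts are preserved). Overall, the cross-section is a single solid region. Island count = 1.

1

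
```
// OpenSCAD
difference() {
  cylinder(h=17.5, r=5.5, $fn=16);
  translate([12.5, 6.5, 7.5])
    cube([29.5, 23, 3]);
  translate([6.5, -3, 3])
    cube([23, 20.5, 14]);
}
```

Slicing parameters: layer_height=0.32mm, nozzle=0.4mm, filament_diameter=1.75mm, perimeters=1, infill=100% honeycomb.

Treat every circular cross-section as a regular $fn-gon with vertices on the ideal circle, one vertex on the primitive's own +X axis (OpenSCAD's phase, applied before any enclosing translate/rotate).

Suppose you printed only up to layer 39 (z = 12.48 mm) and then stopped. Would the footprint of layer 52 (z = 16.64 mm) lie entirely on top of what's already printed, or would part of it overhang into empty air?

entirely on top

Compare the two slices. At z = 12.48: the r=5.5 cylinder contributes a regular 16-gon of circumradius 5.5 (area = (16/2)·5.500²·sin(360°/16) = 92.61 mm²); the cube at (12.5, 6.5) is not intersected at this z (z outside [7.5, 10.5]); the 23×20.5 cube at (6.5, -3) contributes its full rectangle (area 471.50 mm²); Subtracting the remaining from the first: starting from the r=5.5 cylinder (92.61 mm²), the 23×20.5 cube at (6.5, -3) misses the remaining region (no effect) — area = 92.61 mm². At z = 16.64: the cylinder: section is a regular 16-gon, circumradius r=5.5 (area = (16/2)·5.500²·sin(360°/16) = 92.61 mm²); the cube at (12.5, 6.5) does not reach this height (z outside [7.5, 10.5]); the 23×20.5 cube at (6.5, -3) contributes its full rectangle (area 471.50 mm²); After the difference (first − rest): starting from the r=5.5 cylinder (92.61 mm²), the 23×20.5 cube at (6.5, -3) misses the remaining region (no effect) — area = 92.61 mm². Checking containment: the cross-section at z = 16.64 is a subset of the cross-section at z = 12.48.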